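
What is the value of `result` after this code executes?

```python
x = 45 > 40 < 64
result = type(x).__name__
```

x is bool; result = 'bool'

'bool'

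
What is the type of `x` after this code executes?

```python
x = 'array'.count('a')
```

str.count() returns int

int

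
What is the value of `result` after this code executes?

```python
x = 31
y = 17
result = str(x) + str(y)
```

x = 31; y = 17; result = '3117'

'3117'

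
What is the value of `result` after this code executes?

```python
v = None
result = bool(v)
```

v = None; result = False

False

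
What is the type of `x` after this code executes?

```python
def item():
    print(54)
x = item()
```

Function without return returns None

NoneType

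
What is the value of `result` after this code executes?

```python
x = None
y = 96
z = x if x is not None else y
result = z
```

x = None; y = 96; z = 96; result = 96

96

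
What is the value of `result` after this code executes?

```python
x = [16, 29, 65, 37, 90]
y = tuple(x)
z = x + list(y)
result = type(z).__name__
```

x is list; y is tuple; z is list; result = 'list'

'list'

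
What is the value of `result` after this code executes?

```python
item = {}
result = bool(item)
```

item = {}; result = False

False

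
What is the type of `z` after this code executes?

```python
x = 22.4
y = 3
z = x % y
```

float % int = float

float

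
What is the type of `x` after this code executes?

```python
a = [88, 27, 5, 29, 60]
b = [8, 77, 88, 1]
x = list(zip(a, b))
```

list(zip()) returns a list of tuples

list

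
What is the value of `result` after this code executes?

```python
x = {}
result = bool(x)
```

x = {}; result = False

False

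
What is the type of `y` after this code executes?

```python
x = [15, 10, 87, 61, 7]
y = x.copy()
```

list.copy() returns list

list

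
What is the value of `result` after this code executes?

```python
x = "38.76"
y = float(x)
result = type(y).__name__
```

x is str; y is float; result = 'float'

'float'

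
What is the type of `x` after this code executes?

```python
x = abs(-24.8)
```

abs() of float returns float

float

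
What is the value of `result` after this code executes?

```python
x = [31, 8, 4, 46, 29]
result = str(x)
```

x = [31, 8, 4, 46, 29]; result = '[31, 8, 4, 46, 29]'

'[31, 8, 4, 46, 29]'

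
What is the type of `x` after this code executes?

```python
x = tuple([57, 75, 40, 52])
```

tuple() constructor returns tuple

tuple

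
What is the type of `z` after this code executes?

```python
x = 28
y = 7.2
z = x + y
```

int + float = float

float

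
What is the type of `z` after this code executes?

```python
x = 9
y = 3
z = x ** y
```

positive int ** positive int = int

int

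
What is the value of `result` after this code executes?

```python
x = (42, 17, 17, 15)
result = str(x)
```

x = (42, 17, 17, 15); result = '(42, 17, 17, 15)'

'(42, 17, 17, 15)'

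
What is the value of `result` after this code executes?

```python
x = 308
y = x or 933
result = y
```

x = 308; y = 308; result = 308

308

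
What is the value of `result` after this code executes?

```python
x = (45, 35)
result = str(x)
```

x = (45, 35); result = '(45, 35)'

'(45, 35)'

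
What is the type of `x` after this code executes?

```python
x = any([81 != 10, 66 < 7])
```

any() returns bool

bool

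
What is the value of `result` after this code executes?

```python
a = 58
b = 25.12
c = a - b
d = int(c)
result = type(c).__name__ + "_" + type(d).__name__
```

a is int; b is float; c is float; d is int; result = 'float_int'

'float_int'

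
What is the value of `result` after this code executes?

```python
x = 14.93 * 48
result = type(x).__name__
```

x is float; result = 'float'

'float'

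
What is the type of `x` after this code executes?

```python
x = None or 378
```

'or' with None returns the other truthy value

int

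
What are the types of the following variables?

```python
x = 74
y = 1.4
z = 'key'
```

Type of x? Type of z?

x is assigned a bare integer (no decimal point), so it is an int; z is assigned a quoted string literal, so it is a str

int, str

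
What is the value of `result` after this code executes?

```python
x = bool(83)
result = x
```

x = True; result = True

True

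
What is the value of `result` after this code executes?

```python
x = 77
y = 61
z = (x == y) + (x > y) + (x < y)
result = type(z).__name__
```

x is int; y is int; z is int; result = 'int'

'int'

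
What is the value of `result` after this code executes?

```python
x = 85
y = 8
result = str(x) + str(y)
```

x = 85; y = 8; result = '858'

'858'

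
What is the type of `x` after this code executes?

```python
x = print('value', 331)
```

print() returns None

NoneType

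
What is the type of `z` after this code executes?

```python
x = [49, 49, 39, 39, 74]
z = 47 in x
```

'in' operator returns bool

bool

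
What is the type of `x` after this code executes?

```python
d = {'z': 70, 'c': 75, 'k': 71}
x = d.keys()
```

.keys() returns dict_keys view

dict_keys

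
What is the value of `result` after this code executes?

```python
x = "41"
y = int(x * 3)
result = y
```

x = '41'; y = 414141; result = 414141

414141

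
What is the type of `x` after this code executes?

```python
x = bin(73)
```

bin() returns str representation

str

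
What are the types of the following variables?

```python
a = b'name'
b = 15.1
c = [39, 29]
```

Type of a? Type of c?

a is assigned a bytes literal (b'...' prefix); c is assigned a list literal (square brackets)

bytes, list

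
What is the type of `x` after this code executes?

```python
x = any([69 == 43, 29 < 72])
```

any() returns bool

bool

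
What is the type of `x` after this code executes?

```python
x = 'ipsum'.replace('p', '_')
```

str.replace() returns str

str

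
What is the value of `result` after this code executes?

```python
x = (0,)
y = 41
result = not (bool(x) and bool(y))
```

x = (0,); y = 41; result = False

False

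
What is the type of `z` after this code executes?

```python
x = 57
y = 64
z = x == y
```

Comparison returns bool

bool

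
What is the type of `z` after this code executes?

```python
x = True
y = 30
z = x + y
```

bool + int = int (bool is subclass of int)

int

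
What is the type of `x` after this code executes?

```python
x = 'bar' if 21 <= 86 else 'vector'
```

Both branches of conditional are str

str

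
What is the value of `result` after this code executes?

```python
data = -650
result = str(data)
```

data = -650; result = '-650'

'-650'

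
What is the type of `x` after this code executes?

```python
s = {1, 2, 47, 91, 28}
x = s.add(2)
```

set.add() returns None (mutates in place)

NoneType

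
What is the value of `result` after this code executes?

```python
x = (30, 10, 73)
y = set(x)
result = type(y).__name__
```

x is tuple; y is set; result = 'set'

'set'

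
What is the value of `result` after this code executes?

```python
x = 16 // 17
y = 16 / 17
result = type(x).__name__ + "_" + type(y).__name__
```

x is int; y is float; result = 'int_float'

'int_float'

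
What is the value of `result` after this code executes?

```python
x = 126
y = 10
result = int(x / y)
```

x = 126; y = 10; result = 12

12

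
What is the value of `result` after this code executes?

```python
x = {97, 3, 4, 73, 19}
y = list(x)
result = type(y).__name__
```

x is set; y is list; result = 'list'

'list'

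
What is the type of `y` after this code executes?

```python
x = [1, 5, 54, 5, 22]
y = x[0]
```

Indexing list[int] returns int

int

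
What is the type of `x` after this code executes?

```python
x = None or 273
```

'or' with None returns the other truthy value

int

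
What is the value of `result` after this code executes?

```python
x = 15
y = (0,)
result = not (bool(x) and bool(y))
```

x = 15; y = (0,); result = False

False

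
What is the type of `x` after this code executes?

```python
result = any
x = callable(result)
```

callable() returns bool

bool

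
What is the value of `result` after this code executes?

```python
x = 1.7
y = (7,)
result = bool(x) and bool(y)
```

x = 1.7; y = (7,); result = True

True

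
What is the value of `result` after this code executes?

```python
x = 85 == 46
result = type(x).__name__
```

x is bool; result = 'bool'

'bool'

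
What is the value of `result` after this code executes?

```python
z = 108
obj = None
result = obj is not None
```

z = 108; obj = None; result = False

False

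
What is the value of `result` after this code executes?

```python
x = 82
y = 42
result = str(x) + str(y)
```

x = 82; y = 42; result = '8242'

'8242'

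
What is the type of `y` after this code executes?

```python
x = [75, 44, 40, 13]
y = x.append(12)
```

list.append() returns None (mutates in place)

NoneType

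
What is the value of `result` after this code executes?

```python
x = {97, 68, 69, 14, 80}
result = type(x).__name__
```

x is set; result = 'set'

'set'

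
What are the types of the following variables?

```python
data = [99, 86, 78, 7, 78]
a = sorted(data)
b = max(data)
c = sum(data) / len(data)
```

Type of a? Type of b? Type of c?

sorted() returns list; max of ints returns int; int / int = float

list, int, float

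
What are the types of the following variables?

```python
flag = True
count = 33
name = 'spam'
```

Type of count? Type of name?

count is assigned a bare integer (no decimal point), so it is an int; name is assigned a quoted string literal, so it is a str

int, str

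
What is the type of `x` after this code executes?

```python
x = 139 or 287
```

'or' returns first truthy value (int)

int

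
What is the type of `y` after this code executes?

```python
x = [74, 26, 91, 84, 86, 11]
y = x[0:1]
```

Slicing a list returns a list

list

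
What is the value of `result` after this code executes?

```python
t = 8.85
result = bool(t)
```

t = 8.85; result = True

True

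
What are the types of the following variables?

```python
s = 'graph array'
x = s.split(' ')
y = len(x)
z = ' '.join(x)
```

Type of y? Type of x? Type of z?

len() returns int; str.split() returns list; str.join() returns str

int, list, str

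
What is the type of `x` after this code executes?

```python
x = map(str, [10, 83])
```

map() returns a map object

map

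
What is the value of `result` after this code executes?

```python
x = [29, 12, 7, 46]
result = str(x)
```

x = [29, 12, 7, 46]; result = '[29, 12, 7, 46]'

'[29, 12, 7, 46]'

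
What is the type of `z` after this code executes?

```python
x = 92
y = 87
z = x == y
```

Equality comparison returns bool

bool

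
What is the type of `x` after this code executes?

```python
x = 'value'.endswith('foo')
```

str.endswith() returns bool

bool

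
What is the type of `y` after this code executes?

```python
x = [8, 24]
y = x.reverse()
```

list.reverse() returns None

NoneType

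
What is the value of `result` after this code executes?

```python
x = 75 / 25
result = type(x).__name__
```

x is float; result = 'float'

'float'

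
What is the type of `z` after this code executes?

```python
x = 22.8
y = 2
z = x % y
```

float % int = float

float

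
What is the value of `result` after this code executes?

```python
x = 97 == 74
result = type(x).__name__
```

x is bool; result = 'bool'

'bool'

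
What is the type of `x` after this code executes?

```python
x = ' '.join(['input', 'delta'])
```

str.join() returns str

str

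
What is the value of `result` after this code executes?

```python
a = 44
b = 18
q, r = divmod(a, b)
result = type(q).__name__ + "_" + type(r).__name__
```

a is int; b is int; q is int; r is int; result = 'int_int'

'int_int'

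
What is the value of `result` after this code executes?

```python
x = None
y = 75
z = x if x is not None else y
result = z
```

x = None; y = 75; z = 75; result = 75

75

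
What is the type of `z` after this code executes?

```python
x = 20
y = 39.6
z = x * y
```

int * float = float

float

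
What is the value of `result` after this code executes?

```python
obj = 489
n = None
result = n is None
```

obj = 489; n = None; result = True

True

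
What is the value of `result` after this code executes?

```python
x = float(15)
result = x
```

x = 15.0; result = 15.0

15.0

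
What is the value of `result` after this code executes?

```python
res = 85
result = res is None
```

res = 85; result = False

False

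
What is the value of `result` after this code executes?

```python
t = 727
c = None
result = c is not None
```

t = 727; c = None; result = False

False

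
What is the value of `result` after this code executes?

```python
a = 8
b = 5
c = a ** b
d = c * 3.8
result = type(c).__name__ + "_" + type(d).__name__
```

a is int; b is int; c is int; d is float; result = 'int_float'

'int_float'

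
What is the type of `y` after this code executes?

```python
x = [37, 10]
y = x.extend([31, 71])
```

list.extend() returns None

NoneType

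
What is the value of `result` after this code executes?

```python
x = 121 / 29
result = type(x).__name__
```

x is float; result = 'float'

'float'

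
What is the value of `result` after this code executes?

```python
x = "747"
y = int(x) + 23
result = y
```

x = '747'; y = 770; result = 770

770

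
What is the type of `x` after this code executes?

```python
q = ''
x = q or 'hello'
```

'or' returns first truthy value (str)

str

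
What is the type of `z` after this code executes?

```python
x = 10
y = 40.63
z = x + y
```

int + float = float

float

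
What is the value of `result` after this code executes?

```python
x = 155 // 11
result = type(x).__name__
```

x is int; result = 'int'

'int'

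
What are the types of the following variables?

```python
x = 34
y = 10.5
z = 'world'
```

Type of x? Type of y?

x is assigned a bare integer (no decimal point), so it is an int; y is assigned a number with a decimal point, so it is a float

int, float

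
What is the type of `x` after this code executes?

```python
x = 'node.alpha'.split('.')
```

str.split() returns list

list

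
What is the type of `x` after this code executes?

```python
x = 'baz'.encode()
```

str.encode() returns bytes

bytes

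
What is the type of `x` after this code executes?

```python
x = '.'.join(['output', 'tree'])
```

str.join() returns str

str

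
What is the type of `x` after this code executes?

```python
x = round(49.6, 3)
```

round() with decimal places returns float

float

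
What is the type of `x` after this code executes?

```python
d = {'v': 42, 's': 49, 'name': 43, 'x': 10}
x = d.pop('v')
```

dict.pop() returns the value

int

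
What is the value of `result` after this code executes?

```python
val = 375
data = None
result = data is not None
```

val = 375; data = None; result = False

False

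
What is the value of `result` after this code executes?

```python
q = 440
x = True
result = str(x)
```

q = 440; x = True; result = 'True'

'True'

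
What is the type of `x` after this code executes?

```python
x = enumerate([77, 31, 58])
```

enumerate() returns an enumerate object

enumerate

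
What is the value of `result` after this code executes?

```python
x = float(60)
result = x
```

x = 60.0; result = 60.0

60.0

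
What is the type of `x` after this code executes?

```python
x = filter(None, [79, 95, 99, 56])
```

filter() returns a filter object

filter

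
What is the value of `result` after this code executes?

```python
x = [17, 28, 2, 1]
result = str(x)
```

x = [17, 28, 2, 1]; result = '[17, 28, 2, 1]'

'[17, 28, 2, 1]'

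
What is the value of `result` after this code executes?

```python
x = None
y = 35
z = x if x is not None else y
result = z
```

x = None; y = 35; z = 35; result = 35

35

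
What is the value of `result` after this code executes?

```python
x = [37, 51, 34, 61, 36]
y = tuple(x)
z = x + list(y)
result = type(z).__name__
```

x is list; y is tuple; z is list; result = 'list'

'list'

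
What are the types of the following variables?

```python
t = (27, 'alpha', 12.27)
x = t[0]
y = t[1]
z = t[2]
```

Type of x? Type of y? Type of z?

tuple[0] is int; tuple[1] is str; tuple[2] is float

int, str, float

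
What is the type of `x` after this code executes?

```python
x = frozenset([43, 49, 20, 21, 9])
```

frozenset() returns frozenset

frozenset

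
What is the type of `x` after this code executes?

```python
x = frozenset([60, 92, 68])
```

frozenset() returns frozenset

frozenset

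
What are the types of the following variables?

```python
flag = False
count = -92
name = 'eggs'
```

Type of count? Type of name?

count is assigned a bare integer (no decimal point), so it is an int; name is assigned a quoted string literal, so it is a str

int, str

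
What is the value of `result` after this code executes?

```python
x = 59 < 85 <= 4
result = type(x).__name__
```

x is bool; result = 'bool'

'bool'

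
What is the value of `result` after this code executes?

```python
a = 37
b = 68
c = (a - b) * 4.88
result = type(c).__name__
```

a is int; b is int; c is float; result = 'float'

'float'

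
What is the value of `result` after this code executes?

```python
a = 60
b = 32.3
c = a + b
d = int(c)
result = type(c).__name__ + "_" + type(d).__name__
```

a is int; b is float; c is float; d is int; result = 'float_int'

'float_int'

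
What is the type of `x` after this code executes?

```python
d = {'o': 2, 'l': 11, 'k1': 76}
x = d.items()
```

dict.items() returns dict_items view

dict_items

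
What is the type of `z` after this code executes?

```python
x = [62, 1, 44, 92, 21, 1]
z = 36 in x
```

'in' operator returns bool

bool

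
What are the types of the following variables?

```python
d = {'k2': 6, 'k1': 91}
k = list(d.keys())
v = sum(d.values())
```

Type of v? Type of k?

sum of ints is int; list() converts to list

int, list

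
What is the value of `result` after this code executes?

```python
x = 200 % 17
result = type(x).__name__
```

x is int; result = 'int'

'int'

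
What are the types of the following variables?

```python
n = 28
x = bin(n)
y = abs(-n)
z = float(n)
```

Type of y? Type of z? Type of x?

abs() of int returns int; float() returns float; bin() returns str

int, float, str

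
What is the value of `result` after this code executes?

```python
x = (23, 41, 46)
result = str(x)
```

x = (23, 41, 46); result = '(23, 41, 46)'

'(23, 41, 46)'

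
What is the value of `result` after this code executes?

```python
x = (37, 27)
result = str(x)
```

x = (37, 27); result = '(37, 27)'

'(37, 27)'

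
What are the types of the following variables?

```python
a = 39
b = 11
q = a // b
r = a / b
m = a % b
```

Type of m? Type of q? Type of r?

% of ints returns int; // returns int; / returns float

int, int, float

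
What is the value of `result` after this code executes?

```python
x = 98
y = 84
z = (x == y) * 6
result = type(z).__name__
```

x is int; y is int; z is int; result = 'int'

'int'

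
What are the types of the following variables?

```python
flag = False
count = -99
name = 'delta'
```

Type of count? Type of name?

count is assigned a bare integer (no decimal point), so it is an int; name is assigned a quoted string literal, so it is a str

int, str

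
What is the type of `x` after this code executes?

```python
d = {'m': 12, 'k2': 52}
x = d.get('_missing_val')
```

dict.get() returns None when key not found

NoneType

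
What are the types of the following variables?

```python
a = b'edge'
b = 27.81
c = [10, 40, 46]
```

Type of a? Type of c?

a is assigned a bytes literal (b'...' prefix); c is assigned a list literal (square brackets)

bytes, list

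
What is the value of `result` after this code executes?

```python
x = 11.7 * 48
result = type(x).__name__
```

x is float; result = 'float'

'float'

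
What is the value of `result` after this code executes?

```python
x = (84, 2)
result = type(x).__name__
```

x is tuple; result = 'tuple'

'tuple'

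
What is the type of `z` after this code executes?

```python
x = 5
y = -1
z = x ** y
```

int ** negative = float

float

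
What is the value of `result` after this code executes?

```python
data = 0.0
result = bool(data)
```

data = 0.0; result = False

False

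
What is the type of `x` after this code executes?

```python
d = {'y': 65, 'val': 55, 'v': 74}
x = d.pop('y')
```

dict.pop() returns the value

int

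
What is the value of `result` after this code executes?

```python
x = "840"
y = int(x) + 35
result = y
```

x = '840'; y = 875; result = 875

875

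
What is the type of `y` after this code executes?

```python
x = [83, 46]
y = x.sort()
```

list.sort() returns None (mutates in place)

NoneType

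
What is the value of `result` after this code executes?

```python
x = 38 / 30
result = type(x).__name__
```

x is float; result = 'float'

'float'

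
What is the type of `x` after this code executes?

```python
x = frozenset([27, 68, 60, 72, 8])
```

frozenset() returns frozenset

frozenset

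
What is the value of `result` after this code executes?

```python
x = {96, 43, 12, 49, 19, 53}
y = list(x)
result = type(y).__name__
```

x is set; y is list; result = 'list'

'list'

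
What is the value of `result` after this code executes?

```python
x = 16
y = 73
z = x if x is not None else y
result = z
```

x = 16; y = 73; z = 16; result = 16

16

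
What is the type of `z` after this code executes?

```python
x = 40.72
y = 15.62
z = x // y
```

float // float = float

float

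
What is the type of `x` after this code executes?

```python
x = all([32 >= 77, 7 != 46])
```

all() returns bool

bool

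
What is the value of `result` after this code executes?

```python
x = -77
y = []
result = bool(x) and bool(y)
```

x = -77; y = []; result = False

False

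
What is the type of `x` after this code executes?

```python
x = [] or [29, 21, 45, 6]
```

'or' returns first truthy value (list)

list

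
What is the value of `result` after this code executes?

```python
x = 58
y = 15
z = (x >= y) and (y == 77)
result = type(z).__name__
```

x is int; y is int; z is bool; result = 'bool'

'bool'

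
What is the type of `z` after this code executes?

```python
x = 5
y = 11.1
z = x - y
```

int - float = float

float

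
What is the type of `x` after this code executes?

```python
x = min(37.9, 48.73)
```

min() of floats returns float

float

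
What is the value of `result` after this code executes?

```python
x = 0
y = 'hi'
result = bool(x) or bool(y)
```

x = 0; y = 'hi'; result = True

True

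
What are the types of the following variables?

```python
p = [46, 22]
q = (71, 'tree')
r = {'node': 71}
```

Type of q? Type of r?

q is assigned a tuple (parenthesized, comma-separated values); r is assigned a dict literal ({key: value})

tuple, dict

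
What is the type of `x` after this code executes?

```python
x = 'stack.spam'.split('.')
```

str.split() returns list

list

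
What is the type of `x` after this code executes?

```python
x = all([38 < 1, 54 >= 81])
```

all() returns bool

bool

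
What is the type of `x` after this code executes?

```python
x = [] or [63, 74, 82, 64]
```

'or' returns first truthy value (list)

list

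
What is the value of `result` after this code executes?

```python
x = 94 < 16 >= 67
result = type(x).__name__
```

x is bool; result = 'bool'

'bool'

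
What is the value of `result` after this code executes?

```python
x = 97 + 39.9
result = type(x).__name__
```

x is float; result = 'float'

'float'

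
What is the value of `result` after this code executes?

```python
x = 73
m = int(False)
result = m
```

x = 73; m = 0; result = 0

0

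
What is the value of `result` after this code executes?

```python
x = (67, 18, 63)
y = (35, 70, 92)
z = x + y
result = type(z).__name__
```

x is tuple; y is tuple; z is tuple; result = 'tuple'

'tuple'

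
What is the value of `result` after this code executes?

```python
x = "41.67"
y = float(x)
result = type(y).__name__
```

x is str; y is float; result = 'float'

'float'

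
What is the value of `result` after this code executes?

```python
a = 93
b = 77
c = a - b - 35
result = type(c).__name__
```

a is int; b is int; c is int; result = 'int'

'int'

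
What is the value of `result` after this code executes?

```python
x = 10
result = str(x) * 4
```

x = 10; result = '10101010'

'10101010'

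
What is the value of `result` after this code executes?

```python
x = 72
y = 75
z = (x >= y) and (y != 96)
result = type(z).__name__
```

x is int; y is int; z is bool; result = 'bool'

'bool'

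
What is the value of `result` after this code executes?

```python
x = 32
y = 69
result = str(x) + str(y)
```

x = 32; y = 69; result = '3269'

'3269'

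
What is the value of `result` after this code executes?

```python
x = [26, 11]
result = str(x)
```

x = [26, 11]; result = '[26, 11]'

'[26, 11]'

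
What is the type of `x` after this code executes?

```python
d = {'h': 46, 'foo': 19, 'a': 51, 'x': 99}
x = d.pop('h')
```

dict.pop() returns the value

int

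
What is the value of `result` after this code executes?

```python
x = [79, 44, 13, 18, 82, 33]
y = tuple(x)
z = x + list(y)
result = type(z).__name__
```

x is list; y is tuple; z is list; result = 'list'

'list'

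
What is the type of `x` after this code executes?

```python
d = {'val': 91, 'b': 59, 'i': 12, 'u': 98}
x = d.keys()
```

.keys() returns dict_keys view

dict_keys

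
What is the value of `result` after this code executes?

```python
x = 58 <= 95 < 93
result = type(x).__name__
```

x is bool; result = 'bool'

'bool'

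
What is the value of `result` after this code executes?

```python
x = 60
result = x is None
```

x = 60; result = False

False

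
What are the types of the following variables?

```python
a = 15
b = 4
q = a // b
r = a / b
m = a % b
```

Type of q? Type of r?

// returns int; / returns float

int, float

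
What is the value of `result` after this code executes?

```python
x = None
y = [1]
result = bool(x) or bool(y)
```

x = None; y = [1]; result = True

True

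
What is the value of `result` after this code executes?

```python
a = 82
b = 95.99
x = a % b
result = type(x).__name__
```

a is int; b is float; x is float; result = 'float'

'float'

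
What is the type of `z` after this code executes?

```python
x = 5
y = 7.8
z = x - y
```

int - float = float

float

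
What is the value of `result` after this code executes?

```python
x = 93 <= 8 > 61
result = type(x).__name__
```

x is bool; result = 'bool'

'bool'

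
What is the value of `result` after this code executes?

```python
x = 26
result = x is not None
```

x = 26; result = True

True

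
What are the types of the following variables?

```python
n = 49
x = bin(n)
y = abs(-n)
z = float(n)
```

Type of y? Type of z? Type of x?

abs() of int returns int; float() returns float; bin() returns str

int, float, str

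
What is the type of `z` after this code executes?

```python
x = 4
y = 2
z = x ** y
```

positive int ** positive int = int

int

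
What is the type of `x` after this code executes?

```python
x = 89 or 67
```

'or' returns first truthy value (int)

int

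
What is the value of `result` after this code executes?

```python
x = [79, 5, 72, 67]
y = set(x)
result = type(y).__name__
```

x is list; y is set; result = 'set'

'set'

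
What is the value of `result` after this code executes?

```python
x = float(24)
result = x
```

x = 24.0; result = 24.0

24.0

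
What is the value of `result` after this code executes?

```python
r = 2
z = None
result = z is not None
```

r = 2; z = None; result = False

False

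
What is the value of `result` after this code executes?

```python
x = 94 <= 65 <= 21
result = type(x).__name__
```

x is bool; result = 'bool'

'bool'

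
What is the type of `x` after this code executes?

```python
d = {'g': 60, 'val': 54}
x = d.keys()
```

.keys() returns dict_keys view

dict_keys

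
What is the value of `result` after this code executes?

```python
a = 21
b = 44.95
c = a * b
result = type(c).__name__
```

a is int; b is float; c is float; result = 'float'

'float'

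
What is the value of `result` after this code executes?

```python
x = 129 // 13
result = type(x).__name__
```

x is int; result = 'int'

'int'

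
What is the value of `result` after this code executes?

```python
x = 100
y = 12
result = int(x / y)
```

x = 100; y = 12; result = 8

8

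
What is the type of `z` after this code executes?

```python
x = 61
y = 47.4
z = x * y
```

int * float = float

float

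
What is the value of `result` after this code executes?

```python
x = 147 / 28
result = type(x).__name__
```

x is float; result = 'float'

'float'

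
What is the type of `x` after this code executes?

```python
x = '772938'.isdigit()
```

str.isdigit() returns bool

bool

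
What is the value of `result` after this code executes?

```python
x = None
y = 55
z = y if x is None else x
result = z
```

x = None; y = 55; z = 55; result = 55

55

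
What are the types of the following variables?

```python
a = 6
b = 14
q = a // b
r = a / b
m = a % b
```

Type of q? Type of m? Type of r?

// returns int; % of ints returns int; / returns float

int, int, float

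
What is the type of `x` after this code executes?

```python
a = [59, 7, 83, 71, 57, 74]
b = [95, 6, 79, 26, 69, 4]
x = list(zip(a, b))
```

list(zip()) returns a list of tuples

list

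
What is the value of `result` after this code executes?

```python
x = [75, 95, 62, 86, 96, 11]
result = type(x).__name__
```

x is list; result = 'list'

'list'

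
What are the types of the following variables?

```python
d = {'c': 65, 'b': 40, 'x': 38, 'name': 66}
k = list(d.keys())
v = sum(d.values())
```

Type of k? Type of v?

list() converts to list; sum of ints is int

list, int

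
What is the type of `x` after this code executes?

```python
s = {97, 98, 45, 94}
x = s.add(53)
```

set.add() returns None (mutates in place)

NoneType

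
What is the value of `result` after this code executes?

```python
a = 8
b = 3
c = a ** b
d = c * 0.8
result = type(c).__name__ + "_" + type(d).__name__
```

a is int; b is int; c is int; d is float; result = 'int_float'

'int_float'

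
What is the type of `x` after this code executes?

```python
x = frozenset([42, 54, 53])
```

frozenset() returns frozenset

frozenset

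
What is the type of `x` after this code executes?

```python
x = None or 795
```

'or' with None returns the other truthy value

int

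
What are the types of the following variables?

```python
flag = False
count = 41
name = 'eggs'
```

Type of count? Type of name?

count is assigned a bare integer (no decimal point), so it is an int; name is assigned a quoted string literal, so it is a str

int, str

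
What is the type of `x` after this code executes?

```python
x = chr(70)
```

chr() returns str (single char)

str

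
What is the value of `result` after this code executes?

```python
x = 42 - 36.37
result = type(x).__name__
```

x is float; result = 'float'

'float'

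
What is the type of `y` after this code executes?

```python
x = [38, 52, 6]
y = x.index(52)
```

list.index() returns int

int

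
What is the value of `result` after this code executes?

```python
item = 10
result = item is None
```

item = 10; result = False

False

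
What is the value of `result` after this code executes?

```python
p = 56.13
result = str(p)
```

p = 56.13; result = '56.13'

'56.13'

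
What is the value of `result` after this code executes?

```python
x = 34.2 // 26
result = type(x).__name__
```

x is float; result = 'float'

'float'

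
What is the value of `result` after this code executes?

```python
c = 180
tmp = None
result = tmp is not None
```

c = 180; tmp = None; result = False

False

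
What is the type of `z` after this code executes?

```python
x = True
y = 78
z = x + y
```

bool + int = int (bool is subclass of int)

int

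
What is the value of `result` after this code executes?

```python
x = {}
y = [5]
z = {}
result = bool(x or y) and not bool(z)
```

x = {}; y = [5]; z = {}; result = True

True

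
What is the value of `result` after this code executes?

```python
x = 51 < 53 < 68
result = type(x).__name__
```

x is bool; result = 'bool'

'bool'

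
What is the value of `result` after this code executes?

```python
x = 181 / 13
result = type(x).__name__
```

x is float; result = 'float'

'float'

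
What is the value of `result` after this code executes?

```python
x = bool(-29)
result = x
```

x = True; result = True

True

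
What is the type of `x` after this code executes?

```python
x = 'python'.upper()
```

str.upper() returns str

str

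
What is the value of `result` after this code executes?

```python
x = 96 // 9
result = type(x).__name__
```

x is int; result = 'int'

'int'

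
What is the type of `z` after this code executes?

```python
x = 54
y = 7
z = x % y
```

int % int = int

int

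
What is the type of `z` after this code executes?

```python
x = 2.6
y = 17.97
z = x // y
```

float // float = float

float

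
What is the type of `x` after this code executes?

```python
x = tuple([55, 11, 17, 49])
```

tuple() constructor returns tuple

tuple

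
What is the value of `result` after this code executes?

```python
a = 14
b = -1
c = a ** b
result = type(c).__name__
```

a is int; b is int; c is float; result = 'float'

'float'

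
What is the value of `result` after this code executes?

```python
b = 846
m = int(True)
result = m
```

b = 846; m = 1; result = 1

1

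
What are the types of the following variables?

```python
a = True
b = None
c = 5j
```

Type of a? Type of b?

a is assigned the constant True, which has type bool; b is assigned None, whose type is NoneType

bool, NoneType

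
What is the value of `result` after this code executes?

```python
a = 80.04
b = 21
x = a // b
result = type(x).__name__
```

a is float; b is int; x is float; result = 'float'

'float'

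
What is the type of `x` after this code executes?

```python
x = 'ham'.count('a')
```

str.count() returns int

int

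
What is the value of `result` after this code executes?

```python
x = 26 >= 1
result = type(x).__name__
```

x is bool; result = 'bool'

'bool'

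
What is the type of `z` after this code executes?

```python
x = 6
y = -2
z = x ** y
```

int ** negative = float

float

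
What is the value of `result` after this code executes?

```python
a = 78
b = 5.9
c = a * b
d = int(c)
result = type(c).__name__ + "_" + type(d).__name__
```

a is int; b is float; c is float; d is int; result = 'float_int'

'float_int'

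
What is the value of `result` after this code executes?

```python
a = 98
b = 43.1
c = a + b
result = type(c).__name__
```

a is int; b is float; c is float; result = 'float'

'float'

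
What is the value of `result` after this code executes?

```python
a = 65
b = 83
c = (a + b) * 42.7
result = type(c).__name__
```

a is int; b is int; c is float; result = 'float'

'float'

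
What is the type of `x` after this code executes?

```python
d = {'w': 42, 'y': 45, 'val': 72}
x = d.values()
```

.values() returns dict_values view

dict_values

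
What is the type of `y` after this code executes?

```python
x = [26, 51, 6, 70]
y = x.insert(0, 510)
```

list.insert() returns None

NoneType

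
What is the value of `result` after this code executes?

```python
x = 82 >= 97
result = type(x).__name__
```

x is bool; result = 'bool'

'bool'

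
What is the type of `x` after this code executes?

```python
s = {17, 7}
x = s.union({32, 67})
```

set.union() returns a new set

set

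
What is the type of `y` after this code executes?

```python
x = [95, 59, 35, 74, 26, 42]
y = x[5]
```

Indexing list[int] returns int

int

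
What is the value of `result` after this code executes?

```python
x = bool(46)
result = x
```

x = True; result = True

True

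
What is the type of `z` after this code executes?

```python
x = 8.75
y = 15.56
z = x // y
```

float // float = float

float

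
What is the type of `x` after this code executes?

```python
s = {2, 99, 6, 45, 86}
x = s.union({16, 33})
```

set.union() returns a new set

set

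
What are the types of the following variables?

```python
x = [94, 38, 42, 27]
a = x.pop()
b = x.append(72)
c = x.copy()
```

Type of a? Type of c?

pop() returns element; copy() returns list

int, list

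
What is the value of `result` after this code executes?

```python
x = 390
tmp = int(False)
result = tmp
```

x = 390; tmp = 0; result = 0

0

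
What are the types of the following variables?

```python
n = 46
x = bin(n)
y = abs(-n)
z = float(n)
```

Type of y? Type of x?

abs() of int returns int; bin() returns str

int, str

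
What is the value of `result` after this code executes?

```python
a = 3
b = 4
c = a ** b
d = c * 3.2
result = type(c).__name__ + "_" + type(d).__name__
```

a is int; b is int; c is int; d is float; result = 'int_float'

'int_float'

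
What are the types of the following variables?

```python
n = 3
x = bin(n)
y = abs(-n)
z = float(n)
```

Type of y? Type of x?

abs() of int returns int; bin() returns str

int, str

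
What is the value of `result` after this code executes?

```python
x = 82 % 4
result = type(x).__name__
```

x is int; result = 'int'

'int'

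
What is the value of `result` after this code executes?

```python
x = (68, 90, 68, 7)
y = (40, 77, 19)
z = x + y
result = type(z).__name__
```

x is tuple; y is tuple; z is tuple; result = 'tuple'

'tuple'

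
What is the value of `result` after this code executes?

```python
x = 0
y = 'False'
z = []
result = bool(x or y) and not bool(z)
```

x = 0; y = 'False'; z = []; result = True

True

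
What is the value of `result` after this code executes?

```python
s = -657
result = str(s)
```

s = -657; result = '-657'

'-657'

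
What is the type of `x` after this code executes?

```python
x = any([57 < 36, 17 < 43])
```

any() returns bool

bool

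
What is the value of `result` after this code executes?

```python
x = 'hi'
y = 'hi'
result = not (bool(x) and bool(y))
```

x = 'hi'; y = 'hi'; result = False

False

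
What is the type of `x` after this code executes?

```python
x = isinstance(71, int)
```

isinstance() returns bool

bool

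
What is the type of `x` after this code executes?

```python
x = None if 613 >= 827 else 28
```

613 >= 827 is False, so the else branch is taken

int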